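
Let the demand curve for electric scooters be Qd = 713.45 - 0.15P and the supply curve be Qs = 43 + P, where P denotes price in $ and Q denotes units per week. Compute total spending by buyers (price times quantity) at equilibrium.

Equating demand and supply, 713.45 - 0.15P = 43 + P gives 1.15P = 670.45, so P* = 583.
Substitute back: Q* = 713.45 - 0.15(583) = 626.
Total spending by buyers = P* × Q* = 583 × 626 = 364958.

Total spending by buyers = 364958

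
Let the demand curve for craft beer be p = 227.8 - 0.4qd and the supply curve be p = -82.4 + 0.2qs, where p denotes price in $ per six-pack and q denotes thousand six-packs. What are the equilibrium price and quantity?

p* = 21, q* = 517

Rewriting in direct form: qd = 569.5 - 2.5p and qs = 412 + 5p.
Set qd = qs: 569.5 - 2.5p = 412 + 5p, so 157.5 = 7.5p and p* = 21.
Substitute back: q* = 569.5 - 2.5(21) = 517.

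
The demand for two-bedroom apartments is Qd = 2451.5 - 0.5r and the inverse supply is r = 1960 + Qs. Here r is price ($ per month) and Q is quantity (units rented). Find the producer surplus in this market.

In direct form, Qs = -1960 + r.
Set Qd = Qs: 2451.5 - 0.5r = -1960 + r, so 4411.5 = 1.5r and r* = 2941.
Plugging r* into demand: Q* = 2451.5 - 0.5(2941) = 981.
Supply choke price (Qs = 0): r = 1960. Producer surplus = ½ × (2941 - 1960) × 981 = 481180.5.

Producer surplus = 481180.5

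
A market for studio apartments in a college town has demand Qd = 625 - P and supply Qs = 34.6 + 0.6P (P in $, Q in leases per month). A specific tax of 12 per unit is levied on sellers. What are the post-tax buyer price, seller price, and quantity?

The tax drives a wedge P_b - P_s = 12. Substituting P_s = P_b - 12 into supply: Qs = 27.4 + 0.6P_b.
Equate demand and the shifted supply: 625 - P_b = 27.4 + 0.6P_b, giving 1.6P_b = 597.6, so P_b = 373.5.
Then P_s = 373.5 - 12 = 361.5 and Q = 625 - 373.5 = 251.5.

P_b = 373.5, P_s = 361.5, Q = 251.5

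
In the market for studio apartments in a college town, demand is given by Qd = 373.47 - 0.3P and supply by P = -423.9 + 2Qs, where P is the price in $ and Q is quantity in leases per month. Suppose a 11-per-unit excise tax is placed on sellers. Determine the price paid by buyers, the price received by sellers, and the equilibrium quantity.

P_b = 208.775, P_s = 197.775, Q = 310.8375

Solving each curve for Q: Qs = 211.95 + 0.5P.
Sellers keep P_s = P_b - 11 per unit, so supply in terms of the buyer price is Qs = 206.45 + 0.5P_b.
Market clearing requires 373.47 - 0.3P_b = 206.45 + 0.5P_b; hence 167.02 = 0.8P_b and P_b = 208.775.
So P_s = 197.775 and the quantity traded is Q = 373.47 - 0.3(208.775) = 310.8375.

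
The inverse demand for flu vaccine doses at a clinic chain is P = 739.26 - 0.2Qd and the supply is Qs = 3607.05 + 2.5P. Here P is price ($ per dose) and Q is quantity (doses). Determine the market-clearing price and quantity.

Solving each curve for Q: Qd = 3696.3 - 5P.
Equating demand and supply, 3696.3 - 5P = 3607.05 + 2.5P gives 7.5P = 89.25, so P* = 11.9.
From the demand curve, Q* = 3696.3 - 5(11.9) = 3636.8.

P* = 11.9, Q* = 3636.8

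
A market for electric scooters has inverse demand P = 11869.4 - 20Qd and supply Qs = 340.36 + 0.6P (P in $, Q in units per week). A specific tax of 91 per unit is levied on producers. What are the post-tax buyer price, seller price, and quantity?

Solving each curve for Q: Qd = 593.47 - 0.05P.
The tax drives a wedge P_b - P_s = 91. Substituting P_s = P_b - 91 into supply: Qs = 285.76 + 0.6P_b.
Market clearing requires 593.47 - 0.05P_b = 285.76 + 0.6P_b; hence 307.71 = 0.65P_b and P_b = 473.4.
Then P_s = 473.4 - 91 = 382.4 and Q = 593.47 - 0.05(473.4) = 569.8.

P_b = 473.4, P_s = 382.4, Q = 569.8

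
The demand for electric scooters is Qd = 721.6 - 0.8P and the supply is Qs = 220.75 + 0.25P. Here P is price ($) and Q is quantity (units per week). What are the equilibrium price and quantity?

Set Qd = Qs: 721.6 - 0.8P = 220.75 + 0.25P, so 500.85 = 1.05P and P* = 477.
Then Q* = 721.6 - 0.8(477) = 340.

P* = 477, Q* = 340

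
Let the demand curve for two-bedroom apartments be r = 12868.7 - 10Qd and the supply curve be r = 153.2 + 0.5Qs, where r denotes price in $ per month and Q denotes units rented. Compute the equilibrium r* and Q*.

Solving each curve for Q: Qd = 1286.87 - 0.1r and Qs = -306.4 + 2r.
Set Qd = Qs: 1286.87 - 0.1r = -306.4 + 2r, so 1593.27 = 2.1r and r* = 758.7.
Then Q* = 1286.87 - 0.1(758.7) = 1211.

r* = 758.7, Q* = 1211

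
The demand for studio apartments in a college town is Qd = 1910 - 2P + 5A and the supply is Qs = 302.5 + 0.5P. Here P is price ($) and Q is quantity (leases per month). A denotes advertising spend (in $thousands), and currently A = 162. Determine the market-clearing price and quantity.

With A = 162, demand is Qd = 2720 - 2P.
Equating demand and supply, 2720 - 2P = 302.5 + 0.5P gives 2.5P = 2417.5, so P* = 967.
Substitute back: Q* = 2720 - 2(967) = 786.

P* = 967, Q* = 786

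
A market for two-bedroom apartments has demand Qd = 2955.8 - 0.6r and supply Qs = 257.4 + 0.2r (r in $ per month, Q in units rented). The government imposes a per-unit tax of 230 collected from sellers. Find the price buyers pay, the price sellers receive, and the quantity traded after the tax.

Sellers keep r_s = r_b - 230 per unit, so supply in terms of the buyer price is Qs = 211.4 + 0.2r_b.
Market clearing requires 2955.8 - 0.6r_b = 211.4 + 0.2r_b; hence 2744.4 = 0.8r_b and r_b = 3430.5.
Then r_s = 3430.5 - 230 = 3200.5 and Q = 2955.8 - 0.6(3430.5) = 897.5.

r_b = 3430.5, r_s = 3200.5, Q = 897.5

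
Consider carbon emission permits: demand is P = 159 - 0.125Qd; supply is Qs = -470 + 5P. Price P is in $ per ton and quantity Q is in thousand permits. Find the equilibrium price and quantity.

P* = 134, Q* = 200

Solving each curve for Q: Qd = 1272 - 8P.
Equating demand and supply, 1272 - 8P = -470 + 5P gives 13P = 1742, so P* = 134.
Substitute back: Q* = 1272 - 8(134) = 200.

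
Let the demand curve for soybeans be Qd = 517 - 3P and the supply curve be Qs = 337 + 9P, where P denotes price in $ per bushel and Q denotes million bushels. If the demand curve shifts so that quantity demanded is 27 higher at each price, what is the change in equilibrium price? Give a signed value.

ΔP = 2.25

At equilibrium Qd = Qs, so 517 - 3P = 337 + 9P; collecting terms, 180 = 12P and P* = 15.
Then Q* = 517 - 3(15) = 472.
After the shift, demand is Qd = 544 - 3P.
New equilibrium: 207 = 12P, so P = 17.25 and Q = 492.25.
ΔP = 17.25 - 15 = 2.25.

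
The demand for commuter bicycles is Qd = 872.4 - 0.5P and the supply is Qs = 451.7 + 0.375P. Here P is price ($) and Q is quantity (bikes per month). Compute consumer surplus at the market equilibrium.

Set Qd = Qs: 872.4 - 0.5P = 451.7 + 0.375P, so 420.7 = 0.875P and P* = 480.8.
Plugging P* into demand: Q* = 872.4 - 0.5(480.8) = 632.
Demand choke price (Qd = 0): P = 872.4/0.5 = 1744.8. Consumer surplus = ½ × (1744.8 - 480.8) × 632 = 399424.

Consumer surplus = 399424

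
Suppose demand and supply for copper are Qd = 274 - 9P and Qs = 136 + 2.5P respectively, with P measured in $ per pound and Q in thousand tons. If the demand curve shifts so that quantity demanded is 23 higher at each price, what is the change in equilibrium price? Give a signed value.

ΔP = 2

At equilibrium Qd = Qs, so 274 - 9P = 136 + 2.5P; collecting terms, 138 = 11.5P and P* = 12.
Plugging P* into demand: Q* = 274 - 9(12) = 166.
After the shift, demand is Qd = 297 - 9P.
Re-solving, 11.5P = 161 gives P = 14 and Q = 171.
ΔP = 14 - 12 = 2.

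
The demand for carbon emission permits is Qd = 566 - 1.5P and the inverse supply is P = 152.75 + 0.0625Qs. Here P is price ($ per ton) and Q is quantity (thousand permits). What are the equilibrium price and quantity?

Rewriting in direct form: Qs = -2444 + 16P.
At equilibrium Qd = Qs, so 566 - 1.5P = -2444 + 16P; collecting terms, 3010 = 17.5P and P* = 172.
From the demand curve, Q* = 566 - 1.5(172) = 308.

P* = 172, Q* = 308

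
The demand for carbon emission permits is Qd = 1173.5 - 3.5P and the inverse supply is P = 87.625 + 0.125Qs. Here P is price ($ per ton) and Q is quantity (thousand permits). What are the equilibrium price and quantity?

P* = 163, Q* = 603

Rewriting in direct form: Qs = -701 + 8P.
At equilibrium Qd = Qs, so 1173.5 - 3.5P = -701 + 8P; collecting terms, 1874.5 = 11.5P and P* = 163.
From the demand curve, Q* = 1173.5 - 3.5(163) = 603.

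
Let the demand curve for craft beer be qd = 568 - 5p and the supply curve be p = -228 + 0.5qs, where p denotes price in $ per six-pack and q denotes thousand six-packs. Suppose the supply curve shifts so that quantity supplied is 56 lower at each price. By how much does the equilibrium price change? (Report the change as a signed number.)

Solving each curve for q: qs = 456 + 2p.
Equating demand and supply, 568 - 5p = 456 + 2p gives 7p = 112, so p* = 16.
Then q* = 568 - 5(16) = 488.
After the shift, supply is qs = 400 + 2p.
New equilibrium: 168 = 7p, so p = 24 and q = 448.
Δp = 24 - 16 = 8.

Δp = 8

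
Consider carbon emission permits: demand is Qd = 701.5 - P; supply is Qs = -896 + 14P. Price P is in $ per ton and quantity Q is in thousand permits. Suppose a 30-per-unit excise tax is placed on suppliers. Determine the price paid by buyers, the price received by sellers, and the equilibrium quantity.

P_b = 134.5, P_s = 104.5, Q = 567

The tax drives a wedge P_b - P_s = 30. Substituting P_s = P_b - 30 into supply: Qs = -1316 + 14P_b.
Set Qd = Qs: 701.5 - P_b = -1316 + 14P_b, so 2017.5 = 15P_b and P_b = 134.5.
Then P_s = 134.5 - 30 = 104.5 and Q = 701.5 - 134.5 = 567.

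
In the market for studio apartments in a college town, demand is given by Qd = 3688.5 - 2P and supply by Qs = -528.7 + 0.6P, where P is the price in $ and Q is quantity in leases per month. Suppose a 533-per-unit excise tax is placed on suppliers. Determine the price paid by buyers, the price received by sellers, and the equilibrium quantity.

P_b = 1745, P_s = 1212, Q = 198.5

The tax drives a wedge P_b - P_s = 533. Substituting P_s = P_b - 533 into supply: Qs = -848.5 + 0.6P_b.
Equate demand and the shifted supply: 3688.5 - 2P_b = -848.5 + 0.6P_b, giving 2.6P_b = 4537, so P_b = 1745.
So P_s = 1212 and the quantity traded is Q = 3688.5 - 2(1745) = 198.5.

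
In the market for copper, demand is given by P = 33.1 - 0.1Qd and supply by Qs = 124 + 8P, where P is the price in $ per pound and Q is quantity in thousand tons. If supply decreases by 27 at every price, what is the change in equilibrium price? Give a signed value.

ΔP = 1.5

Solving each curve for Q: Qd = 331 - 10P.
Equating demand and supply, 331 - 10P = 124 + 8P gives 18P = 207, so P* = 11.5.
Plugging P* into demand: Q* = 331 - 10(11.5) = 216.
After the shift, supply is Qs = 97 + 8P.
The new intersection has 234 = 18P, i.e. P = 13, Q = 201.
ΔP = 13 - 11.5 = 1.5.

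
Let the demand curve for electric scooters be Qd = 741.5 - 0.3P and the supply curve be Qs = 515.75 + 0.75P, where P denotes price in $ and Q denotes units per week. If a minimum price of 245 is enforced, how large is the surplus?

Surplus = 31.5

With P fixed at 245, quantity demanded is 668 and quantity supplied is 699.5.
Surplus = Qs - Qd = 699.5 - 668 = 31.5.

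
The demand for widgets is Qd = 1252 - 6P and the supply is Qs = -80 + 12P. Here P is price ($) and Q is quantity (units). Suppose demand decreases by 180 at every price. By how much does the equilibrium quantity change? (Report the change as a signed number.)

At equilibrium Qd = Qs, so 1252 - 6P = -80 + 12P; collecting terms, 1332 = 18P and P* = 74.
Substitute back: Q* = 1252 - 6(74) = 808.
After the shift, demand is Qd = 1072 - 6P.
New equilibrium: 1152 = 18P, so P = 64 and Q = 688.
ΔQ = 688 - 808 = -120.

ΔQ = -120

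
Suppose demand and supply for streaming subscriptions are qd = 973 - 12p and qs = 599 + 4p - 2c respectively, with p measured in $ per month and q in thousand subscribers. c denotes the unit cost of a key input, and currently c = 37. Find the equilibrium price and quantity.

With c = 37, supply is qs = 525 + 4p.
Set qd = qs: 973 - 12p = 525 + 4p, so 448 = 16p and p* = 28.
Substitute back: q* = 973 - 12(28) = 637.

p* = 28, q* = 637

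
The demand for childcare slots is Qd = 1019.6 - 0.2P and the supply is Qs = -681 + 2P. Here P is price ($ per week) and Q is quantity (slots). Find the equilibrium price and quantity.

P* = 773, Q* = 865

Set Qd = Qs: 1019.6 - 0.2P = -681 + 2P, so 1700.6 = 2.2P and P* = 773.
Substitute back: Q* = 1019.6 - 0.2(773) = 865.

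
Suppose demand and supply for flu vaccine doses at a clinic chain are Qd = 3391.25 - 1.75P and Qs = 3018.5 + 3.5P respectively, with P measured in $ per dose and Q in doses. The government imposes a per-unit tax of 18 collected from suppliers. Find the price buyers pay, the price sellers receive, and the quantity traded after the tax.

With a tax of 18 on suppliers, they supply based on the net price P_s = P_b - 18, so Qs = 2955.5 + 3.5P_b.
Equate demand and the shifted supply: 3391.25 - 1.75P_b = 2955.5 + 3.5P_b, giving 5.25P_b = 435.75, so P_b = 83.
So P_s = 65 and the quantity traded is Q = 3391.25 - 1.75(83) = 3246.

P_b = 83, P_s = 65, Q = 3246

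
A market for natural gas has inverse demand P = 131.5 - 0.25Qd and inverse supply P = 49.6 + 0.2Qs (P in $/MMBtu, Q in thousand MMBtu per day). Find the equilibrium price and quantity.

P* = 86, Q* = 182

Solving each curve for Q: Qd = 526 - 4P and Qs = -248 + 5P.
Equating demand and supply, 526 - 4P = -248 + 5P gives 9P = 774, so P* = 86.
Substitute back: Q* = 526 - 4(86) = 182.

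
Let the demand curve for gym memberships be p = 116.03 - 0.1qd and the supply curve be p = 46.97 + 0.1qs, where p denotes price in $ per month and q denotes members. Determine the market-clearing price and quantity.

Inverting to quantity form: qd = 1160.3 - 10p and qs = -469.7 + 10p.
Set qd = qs: 1160.3 - 10p = -469.7 + 10p, so 1630 = 20p and p* = 81.5.
From the demand curve, q* = 1160.3 - 10(81.5) = 345.3.

p* = 81.5, q* = 345.3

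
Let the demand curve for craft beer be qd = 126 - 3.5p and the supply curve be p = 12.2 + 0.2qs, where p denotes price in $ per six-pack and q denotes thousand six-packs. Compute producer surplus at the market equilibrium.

Producer surplus = 240.1

In direct form, qs = -61 + 5p.
The market clears where 126 - 3.5p = -61 + 5p. Rearranging, 8.5p = 187, hence p* = 22.
Plugging p* into demand: q* = 126 - 3.5(22) = 49.
Supply choke price (qs = 0): p = 12.2. Producer surplus = ½ × (22 - 12.2) × 49 = 240.1.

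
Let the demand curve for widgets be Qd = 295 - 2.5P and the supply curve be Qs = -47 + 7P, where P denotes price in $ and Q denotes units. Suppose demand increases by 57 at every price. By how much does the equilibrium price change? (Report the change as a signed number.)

Equating demand and supply, 295 - 2.5P = -47 + 7P gives 9.5P = 342, so P* = 36.
Then Q* = 295 - 2.5(36) = 205.
After the shift, demand is Qd = 352 - 2.5P.
The new intersection has 399 = 9.5P, i.e. P = 42, Q = 247.
ΔP = 42 - 36 = 6.

ΔP = 6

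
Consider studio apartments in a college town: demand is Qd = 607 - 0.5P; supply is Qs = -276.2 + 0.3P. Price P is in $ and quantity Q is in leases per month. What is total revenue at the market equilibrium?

Total revenue = 60720

Set Qd = Qs: 607 - 0.5P = -276.2 + 0.3P, so 883.2 = 0.8P and P* = 1104.
Substitute back: Q* = 607 - 0.5(1104) = 55.
Total revenue = P* × Q* = 1104 × 55 = 60720.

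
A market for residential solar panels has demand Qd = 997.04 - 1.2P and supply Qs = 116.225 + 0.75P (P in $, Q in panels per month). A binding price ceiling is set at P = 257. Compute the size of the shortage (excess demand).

At P = 257: Qd = 688.64 and Qs = 308.975.
Shortage = Qd - Qs = 688.64 - 308.975 = 379.665.

Shortage = 379.665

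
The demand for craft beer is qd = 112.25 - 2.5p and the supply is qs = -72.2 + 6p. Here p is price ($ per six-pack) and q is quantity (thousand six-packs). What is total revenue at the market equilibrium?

Total revenue = 1258.6

At equilibrium qd = qs, so 112.25 - 2.5p = -72.2 + 6p; collecting terms, 184.45 = 8.5p and p* = 21.7.
Substitute back: q* = 112.25 - 2.5(21.7) = 58.
Total revenue = p* × q* = 21.7 × 58 = 1258.6.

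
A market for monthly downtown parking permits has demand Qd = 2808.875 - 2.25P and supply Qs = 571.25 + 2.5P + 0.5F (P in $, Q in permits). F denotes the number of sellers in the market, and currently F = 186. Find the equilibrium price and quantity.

With F = 186, supply is Qs = 664.25 + 2.5P.
At equilibrium Qd = Qs, so 2808.875 - 2.25P = 664.25 + 2.5P; collecting terms, 2144.625 = 4.75P and P* = 451.5.
From the demand curve, Q* = 2808.875 - 2.25(451.5) = 1793.

P* = 451.5, Q* = 1793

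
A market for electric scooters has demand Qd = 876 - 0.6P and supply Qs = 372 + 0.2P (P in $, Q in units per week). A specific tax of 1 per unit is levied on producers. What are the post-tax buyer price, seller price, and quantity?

P_b = 630.25, P_s = 629.25, Q = 497.85

The tax drives a wedge P_b - P_s = 1. Substituting P_s = P_b - 1 into supply: Qs = 371.8 + 0.2P_b.
Set Qd = Qs: 876 - 0.6P_b = 371.8 + 0.2P_b, so 504.2 = 0.8P_b and P_b = 630.25.
So P_s = 629.25 and the quantity traded is Q = 876 - 0.6(630.25) = 497.85.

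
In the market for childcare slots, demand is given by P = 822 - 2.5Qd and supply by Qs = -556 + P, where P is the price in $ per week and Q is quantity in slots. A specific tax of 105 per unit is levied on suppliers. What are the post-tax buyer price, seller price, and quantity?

P_b = 707, P_s = 602, Q = 46

Inverting to quantity form: Qd = 328.8 - 0.4P.
The tax drives a wedge P_b - P_s = 105. Substituting P_s = P_b - 105 into supply: Qs = -661 + P_b.
Equate demand and the shifted supply: 328.8 - 0.4P_b = -661 + P_b, giving 1.4P_b = 989.8, so P_b = 707.
So P_s = 602 and the quantity traded is Q = 328.8 - 0.4(707) = 46.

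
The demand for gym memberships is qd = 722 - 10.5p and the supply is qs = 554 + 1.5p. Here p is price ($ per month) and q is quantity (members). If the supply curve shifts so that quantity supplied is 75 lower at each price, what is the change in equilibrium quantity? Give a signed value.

Equating demand and supply, 722 - 10.5p = 554 + 1.5p gives 12p = 168, so p* = 14.
Plugging p* into demand: q* = 722 - 10.5(14) = 575.
After the shift, supply is qs = 479 + 1.5p.
The new intersection has 243 = 12p, i.e. p = 20.25, q = 509.375.
Δq = 509.375 - 575 = -65.625.

Δq = -65.625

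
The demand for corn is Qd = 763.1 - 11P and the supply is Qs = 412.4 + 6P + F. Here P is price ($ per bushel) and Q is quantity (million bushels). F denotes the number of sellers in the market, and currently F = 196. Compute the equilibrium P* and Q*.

With F = 196, supply is Qs = 608.4 + 6P.
Set Qd = Qs: 763.1 - 11P = 608.4 + 6P, so 154.7 = 17P and P* = 9.1.
From the demand curve, Q* = 763.1 - 11(9.1) = 663.

P* = 9.1, Q* = 663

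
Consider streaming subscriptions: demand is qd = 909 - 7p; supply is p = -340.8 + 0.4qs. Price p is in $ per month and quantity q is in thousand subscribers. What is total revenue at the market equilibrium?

Total revenue = 5202

Rewriting in direct form: qs = 852 + 2.5p.
At equilibrium qd = qs, so 909 - 7p = 852 + 2.5p; collecting terms, 57 = 9.5p and p* = 6.
Then q* = 909 - 7(6) = 867.
Total revenue = p* × q* = 6 × 867 = 5202.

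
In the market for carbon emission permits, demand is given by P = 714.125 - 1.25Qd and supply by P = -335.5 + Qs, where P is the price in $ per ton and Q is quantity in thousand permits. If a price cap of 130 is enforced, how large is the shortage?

Shortage = 1.8

Inverting to quantity form: Qd = 571.3 - 0.8P and Qs = 335.5 + P.
With P fixed at 130, quantity demanded is 467.3 and quantity supplied is 465.5.
Shortage = Qd - Qs = 467.3 - 465.5 = 1.8.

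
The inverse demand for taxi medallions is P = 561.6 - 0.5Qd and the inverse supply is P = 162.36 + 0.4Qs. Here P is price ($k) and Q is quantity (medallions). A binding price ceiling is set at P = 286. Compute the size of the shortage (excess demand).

Shortage = 242.1

Rewriting in direct form: Qd = 1123.2 - 2P and Qs = -405.9 + 2.5P.
With P fixed at 286, quantity demanded is 551.2 and quantity supplied is 309.1.
Shortage = Qd - Qs = 551.2 - 309.1 = 242.1.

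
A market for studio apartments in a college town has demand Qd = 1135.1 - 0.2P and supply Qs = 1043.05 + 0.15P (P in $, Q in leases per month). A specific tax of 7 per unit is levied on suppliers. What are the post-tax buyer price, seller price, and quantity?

With a tax of 7 on suppliers, they supply based on the net price P_s = P_b - 7, so Qs = 1042 + 0.15P_b.
Equate demand and the shifted supply: 1135.1 - 0.2P_b = 1042 + 0.15P_b, giving 0.35P_b = 93.1, so P_b = 266.
Then P_s = 266 - 7 = 259 and Q = 1135.1 - 0.2(266) = 1081.9.

P_b = 266, P_s = 259, Q = 1081.9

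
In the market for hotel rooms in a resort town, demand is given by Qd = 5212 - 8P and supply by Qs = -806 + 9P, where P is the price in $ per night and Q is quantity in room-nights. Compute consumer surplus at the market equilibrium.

Consumer surplus = 354025

The market clears where 5212 - 8P = -806 + 9P. Rearranging, 17P = 6018, hence P* = 354.
Substitute back: Q* = 5212 - 8(354) = 2380.
Demand choke price (Qd = 0): P = 5212/8 = 651.5. Consumer surplus = ½ × (651.5 - 354) × 2380 = 354025.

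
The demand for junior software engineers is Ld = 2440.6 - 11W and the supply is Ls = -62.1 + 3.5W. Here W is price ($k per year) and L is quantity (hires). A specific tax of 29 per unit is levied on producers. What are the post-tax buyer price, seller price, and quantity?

W_b = 179.6, W_s = 150.6, L = 465

Producers keep W_s = W_b - 29 per unit, so supply in terms of the buyer price is Ls = -163.6 + 3.5W_b.
Equate demand and the shifted supply: 2440.6 - 11W_b = -163.6 + 3.5W_b, giving 14.5W_b = 2604.2, so W_b = 179.6.
So W_s = 150.6 and the quantity traded is L = 2440.6 - 11(179.6) = 465.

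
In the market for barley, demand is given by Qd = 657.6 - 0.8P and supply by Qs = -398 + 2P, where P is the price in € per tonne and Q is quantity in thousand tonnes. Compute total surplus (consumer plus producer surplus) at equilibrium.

At equilibrium Qd = Qs, so 657.6 - 0.8P = -398 + 2P; collecting terms, 1055.6 = 2.8P and P* = 377.
Then Q* = 657.6 - 0.8(377) = 356.
Demand choke price = 822; supply choke price = 199. CS = ½(822 - 377)(356) = 79210; PS = ½(377 - 199)(356) = 31684. Total surplus = 110894.

Total surplus = 110894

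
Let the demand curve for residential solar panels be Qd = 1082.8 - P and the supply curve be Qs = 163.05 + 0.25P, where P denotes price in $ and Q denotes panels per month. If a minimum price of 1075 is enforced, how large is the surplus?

Surplus = 424

With P fixed at 1075, quantity demanded is 7.8 and quantity supplied is 431.8.
Surplus = Qs - Qd = 431.8 - 7.8 = 424.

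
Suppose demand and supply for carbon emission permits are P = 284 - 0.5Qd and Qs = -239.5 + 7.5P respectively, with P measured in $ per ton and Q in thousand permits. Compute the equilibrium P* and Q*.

P* = 85, Q* = 398

Inverting to quantity form: Qd = 568 - 2P.
At equilibrium Qd = Qs, so 568 - 2P = -239.5 + 7.5P; collecting terms, 807.5 = 9.5P and P* = 85.
Substitute back: Q* = 568 - 2(85) = 398.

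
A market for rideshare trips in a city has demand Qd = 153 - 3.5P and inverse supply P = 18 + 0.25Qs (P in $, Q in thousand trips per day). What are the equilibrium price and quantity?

P* = 30, Q* = 48

Inverting to quantity form: Qs = -72 + 4P.
At equilibrium Qd = Qs, so 153 - 3.5P = -72 + 4P; collecting terms, 225 = 7.5P and P* = 30.
Plugging P* into demand: Q* = 153 - 3.5(30) = 48.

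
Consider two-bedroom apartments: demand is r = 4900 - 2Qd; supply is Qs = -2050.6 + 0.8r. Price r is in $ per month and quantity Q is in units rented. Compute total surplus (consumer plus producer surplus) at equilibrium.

Total surplus = 840061.625

Rewriting in direct form: Qd = 2450 - 0.5r.
Equating demand and supply, 2450 - 0.5r = -2050.6 + 0.8r gives 1.3r = 4500.6, so r* = 3462.
From the demand curve, Q* = 2450 - 0.5(3462) = 719.
Demand choke price = 4900; supply choke price = 2563.25. CS = ½(4900 - 3462)(719) = 516961; PS = ½(3462 - 2563.25)(719) = 323100.625. Total surplus = 840061.625.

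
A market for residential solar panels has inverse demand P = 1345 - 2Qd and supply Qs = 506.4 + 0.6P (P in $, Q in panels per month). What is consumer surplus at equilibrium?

Solving each curve for Q: Qd = 672.5 - 0.5P.
Equating demand and supply, 672.5 - 0.5P = 506.4 + 0.6P gives 1.1P = 166.1, so P* = 151.
Substitute back: Q* = 672.5 - 0.5(151) = 597.
Demand choke price (Qd = 0): P = 672.5/0.5 = 1345. Consumer surplus = ½ × (1345 - 151) × 597 = 356409.

Consumer surplus = 356409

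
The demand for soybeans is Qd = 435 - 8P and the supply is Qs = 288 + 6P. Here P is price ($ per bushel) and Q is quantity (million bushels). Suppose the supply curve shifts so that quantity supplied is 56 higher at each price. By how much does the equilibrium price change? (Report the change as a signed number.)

Equating demand and supply, 435 - 8P = 288 + 6P gives 14P = 147, so P* = 10.5.
Substitute back: Q* = 435 - 8(10.5) = 351.
After the shift, supply is Qs = 344 + 6P.
Re-solving, 14P = 91 gives P = 6.5 and Q = 383.
ΔP = 6.5 - 10.5 = -4.

ΔP = -4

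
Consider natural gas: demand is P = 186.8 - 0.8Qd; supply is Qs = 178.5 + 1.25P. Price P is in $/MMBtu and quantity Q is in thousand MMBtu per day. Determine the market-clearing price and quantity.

In direct form, Qd = 233.5 - 1.25P.
The market clears where 233.5 - 1.25P = 178.5 + 1.25P. Rearranging, 2.5P = 55, hence P* = 22.
Substitute back: Q* = 233.5 - 1.25(22) = 206.

P* = 22, Q* = 206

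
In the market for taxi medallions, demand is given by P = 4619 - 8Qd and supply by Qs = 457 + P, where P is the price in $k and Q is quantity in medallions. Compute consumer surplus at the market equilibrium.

Inverting to quantity form: Qd = 577.375 - 0.125P.
At equilibrium Qd = Qs, so 577.375 - 0.125P = 457 + P; collecting terms, 120.375 = 1.125P and P* = 107.
Then Q* = 577.375 - 0.125(107) = 564.
Demand choke price (Qd = 0): P = 577.375/0.125 = 4619. Consumer surplus = ½ × (4619 - 107) × 564 = 1272384.

Consumer surplus = 1272384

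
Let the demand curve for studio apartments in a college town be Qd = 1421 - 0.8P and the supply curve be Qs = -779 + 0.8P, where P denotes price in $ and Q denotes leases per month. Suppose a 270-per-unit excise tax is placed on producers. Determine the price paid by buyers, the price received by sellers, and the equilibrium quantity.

Producers keep P_s = P_b - 270 per unit, so supply in terms of the buyer price is Qs = -995 + 0.8P_b.
Market clearing requires 1421 - 0.8P_b = -995 + 0.8P_b; hence 2416 = 1.6P_b and P_b = 1510.
Then P_s = 1510 - 270 = 1240 and Q = 1421 - 0.8(1510) = 213.

P_b = 1510, P_s = 1240, Q = 213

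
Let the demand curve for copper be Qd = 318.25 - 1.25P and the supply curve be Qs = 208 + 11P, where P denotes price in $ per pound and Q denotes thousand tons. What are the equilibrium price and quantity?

P* = 9, Q* = 307

Equating demand and supply, 318.25 - 1.25P = 208 + 11P gives 12.25P = 110.25, so P* = 9.
Substitute back: Q* = 318.25 - 1.25(9) = 307.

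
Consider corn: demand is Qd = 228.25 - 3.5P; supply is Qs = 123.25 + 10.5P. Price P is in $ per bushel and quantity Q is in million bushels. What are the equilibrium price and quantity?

P* = 7.5, Q* = 202

Equating demand and supply, 228.25 - 3.5P = 123.25 + 10.5P gives 14P = 105, so P* = 7.5.
From the demand curve, Q* = 228.25 - 3.5(7.5) = 202.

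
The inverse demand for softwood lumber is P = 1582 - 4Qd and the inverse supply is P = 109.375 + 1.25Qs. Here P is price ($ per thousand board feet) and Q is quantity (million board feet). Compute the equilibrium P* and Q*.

P* = 460, Q* = 280.5

In direct form, Qd = 395.5 - 0.25P and Qs = -87.5 + 0.8P.
Set Qd = Qs: 395.5 - 0.25P = -87.5 + 0.8P, so 483 = 1.05P and P* = 460.
From the demand curve, Q* = 395.5 - 0.25(460) = 280.5.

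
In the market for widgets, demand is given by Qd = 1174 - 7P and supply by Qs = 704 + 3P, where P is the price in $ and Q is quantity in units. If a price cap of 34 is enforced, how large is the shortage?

Evaluating both curves at the ceiling price 34 gives Qd = 936, Qs = 806.
Shortage = Qd - Qs = 936 - 806 = 130.

Shortage = 130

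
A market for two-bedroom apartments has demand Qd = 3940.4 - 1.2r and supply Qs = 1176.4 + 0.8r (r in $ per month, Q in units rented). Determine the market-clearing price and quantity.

r* = 1382, Q* = 2282

At equilibrium Qd = Qs, so 3940.4 - 1.2r = 1176.4 + 0.8r; collecting terms, 2764 = 2r and r* = 1382.
Plugging r* into demand: Q* = 3940.4 - 1.2(1382) = 2282.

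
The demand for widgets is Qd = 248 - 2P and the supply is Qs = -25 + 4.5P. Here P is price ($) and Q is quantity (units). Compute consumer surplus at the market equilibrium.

At equilibrium Qd = Qs, so 248 - 2P = -25 + 4.5P; collecting terms, 273 = 6.5P and P* = 42.
Substitute back: Q* = 248 - 2(42) = 164.
Demand choke price (Qd = 0): P = 248/2 = 124. Consumer surplus = ½ × (124 - 42) × 164 = 6724.

Consumer surplus = 6724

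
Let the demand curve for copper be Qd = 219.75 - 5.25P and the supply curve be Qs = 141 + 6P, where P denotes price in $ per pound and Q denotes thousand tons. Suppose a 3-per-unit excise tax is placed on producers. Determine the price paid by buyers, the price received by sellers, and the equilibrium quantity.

With a tax of 3 on producers, they supply based on the net price P_s = P_b - 3, so Qs = 123 + 6P_b.
Market clearing requires 219.75 - 5.25P_b = 123 + 6P_b; hence 96.75 = 11.25P_b and P_b = 8.6.
So P_s = 5.6 and the quantity traded is Q = 219.75 - 5.25(8.6) = 174.6.

P_b = 8.6, P_s = 5.6, Q = 174.6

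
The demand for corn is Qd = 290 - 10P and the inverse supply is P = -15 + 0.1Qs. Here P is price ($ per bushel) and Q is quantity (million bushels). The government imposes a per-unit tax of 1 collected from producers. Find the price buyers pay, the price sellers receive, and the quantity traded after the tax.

Inverting to quantity form: Qs = 150 + 10P.
Producers keep P_s = P_b - 1 per unit, so supply in terms of the buyer price is Qs = 140 + 10P_b.
Set Qd = Qs: 290 - 10P_b = 140 + 10P_b, so 150 = 20P_b and P_b = 7.5.
Then P_s = 7.5 - 1 = 6.5 and Q = 290 - 10(7.5) = 215.

P_b = 7.5, P_s = 6.5, Q = 215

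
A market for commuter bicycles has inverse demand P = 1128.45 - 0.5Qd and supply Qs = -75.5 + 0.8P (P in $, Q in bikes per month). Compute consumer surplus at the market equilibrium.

Consumer surplus = 87290.7025

Solving each curve for Q: Qd = 2256.9 - 2P.
Equating demand and supply, 2256.9 - 2P = -75.5 + 0.8P gives 2.8P = 2332.4, so P* = 833.
Plugging P* into demand: Q* = 2256.9 - 2(833) = 590.9.
Demand choke price (Qd = 0): P = 2256.9/2 = 1128.45. Consumer surplus = ½ × (1128.45 - 833) × 590.9 = 87290.7025.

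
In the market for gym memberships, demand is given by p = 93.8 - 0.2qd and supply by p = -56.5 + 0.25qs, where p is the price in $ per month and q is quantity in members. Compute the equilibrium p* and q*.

p* = 27, q* = 334

Rewriting in direct form: qd = 469 - 5p and qs = 226 + 4p.
Set qd = qs: 469 - 5p = 226 + 4p, so 243 = 9p and p* = 27.
Substitute back: q* = 469 - 5(27) = 334.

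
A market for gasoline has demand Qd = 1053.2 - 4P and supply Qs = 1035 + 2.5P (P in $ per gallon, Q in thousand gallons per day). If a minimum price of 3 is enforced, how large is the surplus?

Surplus = 1.3

Evaluating both curves at the floor price 3 gives Qd = 1041.2, Qs = 1042.5.
Surplus = Qs - Qd = 1042.5 - 1041.2 = 1.3.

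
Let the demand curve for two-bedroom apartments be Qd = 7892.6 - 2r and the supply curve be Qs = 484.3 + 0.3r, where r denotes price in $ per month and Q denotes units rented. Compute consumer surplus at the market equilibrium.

Consumer surplus = 526060.09

Set Qd = Qs: 7892.6 - 2r = 484.3 + 0.3r, so 7408.3 = 2.3r and r* = 3221.
Plugging r* into demand: Q* = 7892.6 - 2(3221) = 1450.6.
Demand choke price (Qd = 0): r = 7892.6/2 = 3946.3. Consumer surplus = ½ × (3946.3 - 3221) × 1450.6 = 526060.09.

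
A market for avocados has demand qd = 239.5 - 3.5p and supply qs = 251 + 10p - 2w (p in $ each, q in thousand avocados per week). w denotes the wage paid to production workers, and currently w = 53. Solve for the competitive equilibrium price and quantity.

p* = 7, q* = 215

With w = 53, supply is qs = 145 + 10p.
The market clears where 239.5 - 3.5p = 145 + 10p. Rearranging, 13.5p = 94.5, hence p* = 7.
Then q* = 239.5 - 3.5(7) = 215.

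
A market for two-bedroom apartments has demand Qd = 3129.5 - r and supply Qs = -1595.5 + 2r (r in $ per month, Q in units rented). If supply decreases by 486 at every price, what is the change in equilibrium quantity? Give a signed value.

ΔQ = -162

The market clears where 3129.5 - r = -1595.5 + 2r. Rearranging, 3r = 4725, hence r* = 1575.
Then Q* = 3129.5 - 1575 = 1554.5.
After the shift, supply is Qs = -2081.5 + 2r.
The new intersection has 5211 = 3r, i.e. r = 1737, Q = 1392.5.
ΔQ = 1392.5 - 1554.5 = -162.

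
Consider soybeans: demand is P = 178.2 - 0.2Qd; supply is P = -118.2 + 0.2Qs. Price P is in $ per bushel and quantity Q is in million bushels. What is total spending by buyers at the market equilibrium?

Total spending by buyers = 22230

In direct form, Qd = 891 - 5P and Qs = 591 + 5P.
The market clears where 891 - 5P = 591 + 5P. Rearranging, 10P = 300, hence P* = 30.
Plugging P* into demand: Q* = 891 - 5(30) = 741.
Total spending by buyers = P* × Q* = 30 × 741 = 22230.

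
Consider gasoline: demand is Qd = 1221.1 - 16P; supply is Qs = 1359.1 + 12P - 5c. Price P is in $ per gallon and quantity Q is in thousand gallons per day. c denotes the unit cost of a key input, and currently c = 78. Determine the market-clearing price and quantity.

With c = 78, supply is Qs = 969.1 + 12P.
Set Qd = Qs: 1221.1 - 16P = 969.1 + 12P, so 252 = 28P and P* = 9.
Then Q* = 1221.1 - 16(9) = 1077.1.

P* = 9, Q* = 1077.1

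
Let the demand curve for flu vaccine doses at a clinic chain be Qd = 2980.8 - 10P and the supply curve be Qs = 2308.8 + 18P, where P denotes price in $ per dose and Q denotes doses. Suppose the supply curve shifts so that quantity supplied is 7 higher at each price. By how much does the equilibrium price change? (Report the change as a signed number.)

Equating demand and supply, 2980.8 - 10P = 2308.8 + 18P gives 28P = 672, so P* = 24.
Plugging P* into demand: Q* = 2980.8 - 10(24) = 2740.8.
After the shift, supply is Qs = 2315.8 + 18P.
New equilibrium: 665 = 28P, so P = 23.75 and Q = 2743.3.
ΔP = 23.75 - 24 = -0.25.

ΔP = -0.25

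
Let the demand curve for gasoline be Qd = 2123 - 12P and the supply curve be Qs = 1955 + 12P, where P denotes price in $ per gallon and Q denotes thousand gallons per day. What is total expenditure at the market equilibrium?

Total expenditure = 14273

Set Qd = Qs: 2123 - 12P = 1955 + 12P, so 168 = 24P and P* = 7.
Then Q* = 2123 - 12(7) = 2039.
Total expenditure = P* × Q* = 7 × 2039 = 14273.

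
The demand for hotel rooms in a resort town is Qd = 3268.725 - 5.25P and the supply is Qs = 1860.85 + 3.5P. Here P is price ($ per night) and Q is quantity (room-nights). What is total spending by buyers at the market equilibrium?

Total spending by buyers = 390021.6

At equilibrium Qd = Qs, so 3268.725 - 5.25P = 1860.85 + 3.5P; collecting terms, 1407.875 = 8.75P and P* = 160.9.
Then Q* = 3268.725 - 5.25(160.9) = 2424.
Total spending by buyers = P* × Q* = 160.9 × 2424 = 390021.6.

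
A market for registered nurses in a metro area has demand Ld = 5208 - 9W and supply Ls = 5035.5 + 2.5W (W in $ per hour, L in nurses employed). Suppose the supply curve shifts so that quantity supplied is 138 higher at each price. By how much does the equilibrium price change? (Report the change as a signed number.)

At equilibrium Ld = Ls, so 5208 - 9W = 5035.5 + 2.5W; collecting terms, 172.5 = 11.5W and W* = 15.
Plugging W* into demand: L* = 5208 - 9(15) = 5073.
After the shift, supply is Ls = 5173.5 + 2.5W.
The new intersection has 34.5 = 11.5W, i.e. W = 3, L = 5181.
ΔW = 3 - 15 = -12.

ΔW = -12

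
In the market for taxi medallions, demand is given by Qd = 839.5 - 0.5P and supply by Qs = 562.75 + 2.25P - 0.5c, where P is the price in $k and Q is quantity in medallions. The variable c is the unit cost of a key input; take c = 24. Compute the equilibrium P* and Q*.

P* = 105, Q* = 787

With c = 24, supply is Qs = 550.75 + 2.25P.
Set Qd = Qs: 839.5 - 0.5P = 550.75 + 2.25P, so 288.75 = 2.75P and P* = 105.
From the demand curve, Q* = 839.5 - 0.5(105) = 787.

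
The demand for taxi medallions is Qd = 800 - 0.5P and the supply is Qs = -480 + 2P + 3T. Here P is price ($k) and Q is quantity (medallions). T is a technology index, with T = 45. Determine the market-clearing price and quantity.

P* = 458, Q* = 571

With T = 45, supply is Qs = -345 + 2P.
Set Qd = Qs: 800 - 0.5P = -345 + 2P, so 1145 = 2.5P and P* = 458.
Plugging P* into demand: Q* = 800 - 0.5(458) = 571.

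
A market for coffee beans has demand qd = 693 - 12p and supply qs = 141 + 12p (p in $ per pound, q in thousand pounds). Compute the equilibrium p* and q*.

Set qd = qs: 693 - 12p = 141 + 12p, so 552 = 24p and p* = 23.
Then q* = 693 - 12(23) = 417.

p* = 23, q* = 417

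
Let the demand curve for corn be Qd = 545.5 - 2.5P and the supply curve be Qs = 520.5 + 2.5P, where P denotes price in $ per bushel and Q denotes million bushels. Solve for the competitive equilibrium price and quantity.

P* = 5, Q* = 533

Set Qd = Qs: 545.5 - 2.5P = 520.5 + 2.5P, so 25 = 5P and P* = 5.
Then Q* = 545.5 - 2.5(5) = 533.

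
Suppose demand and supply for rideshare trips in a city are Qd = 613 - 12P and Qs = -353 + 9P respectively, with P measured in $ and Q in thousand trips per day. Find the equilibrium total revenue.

At equilibrium Qd = Qs, so 613 - 12P = -353 + 9P; collecting terms, 966 = 21P and P* = 46.
Then Q* = 613 - 12(46) = 61.
Total revenue = P* × Q* = 46 × 61 = 2806.

Total revenue = 2806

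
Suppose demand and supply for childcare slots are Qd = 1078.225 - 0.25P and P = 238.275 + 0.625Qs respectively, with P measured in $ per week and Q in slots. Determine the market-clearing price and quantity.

P* = 788.9, Q* = 881

In direct form, Qs = -381.24 + 1.6P.
Equating demand and supply, 1078.225 - 0.25P = -381.24 + 1.6P gives 1.85P = 1459.465, so P* = 788.9.
Then Q* = 1078.225 - 0.25(788.9) = 881.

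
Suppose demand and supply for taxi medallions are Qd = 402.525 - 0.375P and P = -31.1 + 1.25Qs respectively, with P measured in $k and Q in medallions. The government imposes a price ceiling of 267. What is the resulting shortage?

Rewriting in direct form: Qs = 24.88 + 0.8P.
Evaluating both curves at the ceiling price 267 gives Qd = 302.4, Qs = 238.48.
Shortage = Qd - Qs = 302.4 - 238.48 = 63.92.

Shortage = 63.92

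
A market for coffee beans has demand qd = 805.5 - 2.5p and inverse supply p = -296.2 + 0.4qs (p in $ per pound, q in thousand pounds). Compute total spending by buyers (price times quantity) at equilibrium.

Total spending by buyers = 10049

Inverting to quantity form: qs = 740.5 + 2.5p.
At equilibrium qd = qs, so 805.5 - 2.5p = 740.5 + 2.5p; collecting terms, 65 = 5p and p* = 13.
Then q* = 805.5 - 2.5(13) = 773.
Total spending by buyers = p* × q* = 13 × 773 = 10049.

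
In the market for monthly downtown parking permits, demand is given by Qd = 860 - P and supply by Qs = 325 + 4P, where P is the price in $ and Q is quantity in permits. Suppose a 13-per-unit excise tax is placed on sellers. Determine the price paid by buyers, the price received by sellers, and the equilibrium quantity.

P_b = 117.4, P_s = 104.4, Q = 742.6

The tax drives a wedge P_b - P_s = 13. Substituting P_s = P_b - 13 into supply: Qs = 273 + 4P_b.
Set Qd = Qs: 860 - P_b = 273 + 4P_b, so 587 = 5P_b and P_b = 117.4.
Then P_s = 117.4 - 13 = 104.4 and Q = 860 - 117.4 = 742.6.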